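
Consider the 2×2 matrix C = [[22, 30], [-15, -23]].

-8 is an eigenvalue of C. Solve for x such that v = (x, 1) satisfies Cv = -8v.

-1

We need (C + 8I)v = 0.
C + 8I = [[30, 30], [-15, -15]].
Row 1: (30)·x + (30)·1 = 0
Row 2: (-15)·x + (-15)·1 = 0
Solving gives x = -1.
Check: C·(-1, 1) = (8, -8) = -8·(-1, 1).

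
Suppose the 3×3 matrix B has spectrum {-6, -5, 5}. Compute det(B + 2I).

84

If B has eigenvalues -6, -5, 5, then B + 2I has eigenvalues -4, -3, 7.
det(B + 2I) = (-4) · (-3) · (7) = 84.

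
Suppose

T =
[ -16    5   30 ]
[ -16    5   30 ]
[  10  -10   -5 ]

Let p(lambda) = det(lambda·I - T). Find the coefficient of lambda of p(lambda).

55

p(lambda) = lambda^3 + 16·lambda^2 + 55·lambda.
The coefficient of lambda is 55.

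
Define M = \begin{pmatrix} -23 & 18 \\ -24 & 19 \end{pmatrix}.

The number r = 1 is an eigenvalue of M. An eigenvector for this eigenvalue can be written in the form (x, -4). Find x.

We need (M - 1I)v = 0.
M - 1I = [[-24, 18], [-24, 18]].
Row 1: (-24)·x + (18)·-4 = 0
Row 2: (-24)·x + (18)·-4 = 0
Solving gives x = -3.
Check: M·(-3, -4) = (-3, -4) = 1·(-3, -4).

-3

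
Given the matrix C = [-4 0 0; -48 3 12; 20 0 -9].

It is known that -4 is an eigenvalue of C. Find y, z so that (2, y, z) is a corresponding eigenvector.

We need (C + 4I)v = 0.
C + 4I = [[0, 0, 0], [-48, 7, 12], [20, 0, -5]].
Row 1: (0)·2 + (0)·y + (0)·z = 0
Row 2: (-48)·2 + (7)·y + (12)·z = 0
Row 3: (20)·2 + (0)·y + (-5)·z = 0
Solving gives y = 0, z = 8.
Check: C·(2, 0, 8) = (-8, 0, -32) = -4·(2, 0, 8).

0, 8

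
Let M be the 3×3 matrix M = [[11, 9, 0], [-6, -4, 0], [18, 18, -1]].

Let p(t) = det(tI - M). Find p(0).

10

p(0) = det(0·I − M) = det(−M) = (−1)^3·det(M).
det(M) = -10, so p(0) = 10.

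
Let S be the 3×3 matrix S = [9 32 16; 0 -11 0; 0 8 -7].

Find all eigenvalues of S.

Compute the characteristic polynomial p(λ) = det(λI - S).
Expanding the 3×3 determinant: p(λ) = λ^3 + 9λ^2 - 85λ - 693.
Rational-root test: λ = -7 gives p(-7) = 0.
Dividing by (λ + 7) leaves λ^2 + 2λ - 99.
The quadratic factors as (λ + 11)·(λ - 9).
Eigenvalues: -11, -7, 9.

-11, -7, 9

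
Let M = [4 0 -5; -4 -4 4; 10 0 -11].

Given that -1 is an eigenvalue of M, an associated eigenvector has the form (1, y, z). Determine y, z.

0, 1

We need (M + 1I)v = 0.
M + 1I = [[5, 0, -5], [-4, -3, 4], [10, 0, -10]].
Row 1: (5)·1 + (0)·y + (-5)·z = 0
Row 2: (-4)·1 + (-3)·y + (4)·z = 0
Row 3: (10)·1 + (0)·y + (-10)·z = 0
Solving gives y = 0, z = 1.
Check: M·(1, 0, 1) = (-1, 0, -1) = -1·(1, 0, 1).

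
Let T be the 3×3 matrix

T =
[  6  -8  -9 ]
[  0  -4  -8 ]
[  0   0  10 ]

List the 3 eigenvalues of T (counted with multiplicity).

-4, 6, 10

T is upper triangular, so its eigenvalues are the diagonal entries.
Diagonal: 6, -4, 10.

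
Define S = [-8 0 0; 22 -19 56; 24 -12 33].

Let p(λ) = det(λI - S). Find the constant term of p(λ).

360

p(λ) = λ^3 - 6λ^2 - 67λ + 360.
The constant term is 360.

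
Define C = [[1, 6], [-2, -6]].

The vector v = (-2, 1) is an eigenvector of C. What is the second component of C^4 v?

First find the eigenvalue: Cv = (4, -2) = -2·(-2, 1), so λ = -2.
Then C^4 v = λ^4·v = (-2)^4·(-2, 1) = 16·(-2, 1) = (-32, 16).

16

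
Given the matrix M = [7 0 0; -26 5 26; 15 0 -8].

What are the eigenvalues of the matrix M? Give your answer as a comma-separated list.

Set up det(rI - M) = 0.
Expanding along the first row, p(r) = r^3 - 4r^2 - 61r + 280.
Try r = 7: p(7) = 0, so 7 is a root.
Dividing by (r - 7) leaves r^2 + 3r - 40.
The quadratic factors as (r + 8)·(r - 5).
Eigenvalues: -8, 5, 7.

-8, 5, 7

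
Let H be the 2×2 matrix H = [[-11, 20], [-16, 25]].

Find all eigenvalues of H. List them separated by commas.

det(H - lambda·I) = (-11 - lambda)(25 - lambda) - (20)·(-16) = lambda^2 - 14·lambda + 45.
This factors as (lambda - 5)·(lambda - 9) = 0.
Eigenvalues: 5, 9.

5, 9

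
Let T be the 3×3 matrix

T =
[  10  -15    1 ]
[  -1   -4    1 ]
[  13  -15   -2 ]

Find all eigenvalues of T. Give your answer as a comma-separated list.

Set up det(λI - T) = 0.
Expanding along the first row, p(λ) = λ^3 - 4λ^2 - 65λ - 132.
Rational-root test: λ = -3 gives p(-3) = 0.
Factor out (λ + 3): p(λ) = (λ + 3)·(λ^2 - 7λ - 44).
The quadratic factors as (λ + 4)·(λ - 11).
Eigenvalues: -4, -3, 11.

-4, -3, 11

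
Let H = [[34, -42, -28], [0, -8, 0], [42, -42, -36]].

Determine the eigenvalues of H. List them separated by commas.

-8, -8, 6

Set up det(sI - H) = 0.
Cofactor expansion gives p(s) = s^3 + 10s^2 - 32s - 384.
Since p(6) = 0, s = 6 is a root.
Factor out (s - 6): p(s) = (s - 6)·(s^2 + 16s + 64).
The quadratic factor is (s + 8)^2.
Eigenvalues: -8, -8, 6.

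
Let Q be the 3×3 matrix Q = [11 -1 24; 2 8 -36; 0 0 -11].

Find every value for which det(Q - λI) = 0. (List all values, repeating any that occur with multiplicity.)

-11, 9, 10

Compute the characteristic polynomial p(μ) = det(μI - Q).
Cofactor expansion gives p(μ) = μ^3 - 8μ^2 - 119μ + 990.
Rational-root test: μ = 9 gives p(9) = 0.
Factor out (μ - 9): p(μ) = (μ - 9)·(μ^2 + μ - 110).
The quadratic factors as (μ + 11)·(μ - 10).
Eigenvalues: -11, 9, 10.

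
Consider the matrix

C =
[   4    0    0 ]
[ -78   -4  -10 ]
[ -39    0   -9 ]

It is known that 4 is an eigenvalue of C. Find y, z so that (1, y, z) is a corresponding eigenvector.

-6, -3

We need (C - 4I)v = 0.
C - 4I = [[0, 0, 0], [-78, -8, -10], [-39, 0, -13]].
Row 1: (0)·1 + (0)·y + (0)·z = 0
Row 2: (-78)·1 + (-8)·y + (-10)·z = 0
Row 3: (-39)·1 + (0)·y + (-13)·z = 0
Solving gives y = -6, z = -3.
Check: C·(1, -6, -3) = (4, -24, -12) = 4·(1, -6, -3).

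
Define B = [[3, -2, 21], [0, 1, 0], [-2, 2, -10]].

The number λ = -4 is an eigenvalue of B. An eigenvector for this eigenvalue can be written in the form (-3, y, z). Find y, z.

We need (B + 4I)v = 0.
B + 4I = [[7, -2, 21], [0, 5, 0], [-2, 2, -6]].
Row 1: (7)·-3 + (-2)·y + (21)·z = 0
Row 2: (0)·-3 + (5)·y + (0)·z = 0
Row 3: (-2)·-3 + (2)·y + (-6)·z = 0
Solving gives y = 0, z = 1.
Check: B·(-3, 0, 1) = (12, 0, -4) = -4·(-3, 0, 1).

0, 1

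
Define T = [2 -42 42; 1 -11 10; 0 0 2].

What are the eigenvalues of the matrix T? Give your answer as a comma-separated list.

Set up det(rI - T) = 0.
Expanding along the first row, p(r) = r^3 + 7r^2 + 2r - 40.
Rational-root test: r = 2 gives p(2) = 0.
Dividing by (r - 2) leaves r^2 + 9r + 20.
The quadratic factors as (r + 5)·(r + 4).
Eigenvalues: -5, -4, 2.

-5, -4, 2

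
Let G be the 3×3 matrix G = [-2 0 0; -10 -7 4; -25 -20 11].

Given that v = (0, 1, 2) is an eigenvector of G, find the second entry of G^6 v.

1

First find the eigenvalue: Gv = (0, 1, 2) = 1·(0, 1, 2), so λ = 1.
Then G^6 v = λ^6·v = 1^6·(0, 1, 2) = 1·(0, 1, 2) = (0, 1, 2).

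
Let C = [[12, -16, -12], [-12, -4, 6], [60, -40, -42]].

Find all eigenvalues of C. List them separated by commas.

The characteristic polynomial is p(λ) = det(λI - C).
Cofactor expansion gives p(λ) = λ^3 + 34λ^2 + 384λ + 1440.
Rational-root test: λ = -12 gives p(-12) = 0.
Dividing by (λ + 12) leaves λ^2 + 22λ + 120.
The quadratic factors as (λ + 12)·(λ + 10).
Eigenvalues: -12, -12, -10.

-12, -12, -10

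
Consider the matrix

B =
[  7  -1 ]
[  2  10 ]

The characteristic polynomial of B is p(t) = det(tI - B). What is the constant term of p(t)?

p(t) = t^2 - 17t + 72.
The constant term is 72.

72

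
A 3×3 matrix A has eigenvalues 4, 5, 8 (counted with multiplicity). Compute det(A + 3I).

If A has eigenvalues 4, 5, 8, then A + 3I has eigenvalues 7, 8, 11.
det(A + 3I) = (7) · (8) · (11) = 616.

616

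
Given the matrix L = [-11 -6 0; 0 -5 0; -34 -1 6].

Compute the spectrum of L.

Compute the characteristic polynomial p(λ) = det(λI - L).
Expanding the 3×3 determinant: p(λ) = λ^3 + 10λ^2 - 41λ - 330.
Since p(-11) = 0, λ = -11 is a root.
Dividing by (λ + 11) leaves λ^2 - λ - 30.
The quadratic factors as (λ + 5)·(λ - 6).
Eigenvalues: -11, -5, 6.

-11, -5, 6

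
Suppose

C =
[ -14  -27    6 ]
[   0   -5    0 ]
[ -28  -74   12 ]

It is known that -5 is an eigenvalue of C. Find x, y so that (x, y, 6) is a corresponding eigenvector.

We need (C + 5I)v = 0.
C + 5I = [[-9, -27, 6], [0, 0, 0], [-28, -74, 17]].
Row 1: (-9)·x + (-27)·y + (6)·6 = 0
Row 2: (0)·x + (0)·y + (0)·6 = 0
Row 3: (-28)·x + (-74)·y + (17)·6 = 0
Solving gives x = 1, y = 1.
Check: C·(1, 1, 6) = (-5, -5, -30) = -5·(1, 1, 6).

1, 1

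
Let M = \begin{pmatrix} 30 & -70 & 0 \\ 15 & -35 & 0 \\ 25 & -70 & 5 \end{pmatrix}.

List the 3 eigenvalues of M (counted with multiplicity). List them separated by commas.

-5, 0, 5

Compute the characteristic polynomial p(λ) = det(λI - M).
Expanding the 3×3 determinant: p(λ) = λ^3 - 25λ.
Rational-root test: λ = 0 gives p(0) = 0.
Dividing by λ leaves λ^2 - 25.
The quadratic factors as (λ + 5)·(λ - 5).
Eigenvalues: -5, 0, 5.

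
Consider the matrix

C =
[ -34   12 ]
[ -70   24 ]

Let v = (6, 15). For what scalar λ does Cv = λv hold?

-4

Compute Cv: C·(6, 15) = (-24, -60).
Since Cv = λv, compare component 1: -24 = λ·6, so λ = -4.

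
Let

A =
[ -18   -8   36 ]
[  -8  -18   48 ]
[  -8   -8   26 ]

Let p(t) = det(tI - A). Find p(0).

-40

p(0) = det(0·I − A) = det(−A) = (−1)^3·det(A).
det(A) = 40, so p(0) = -40.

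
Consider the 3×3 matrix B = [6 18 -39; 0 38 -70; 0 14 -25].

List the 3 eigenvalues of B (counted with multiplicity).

3, 6, 10

The characteristic polynomial is p(lambda) = det(lambda·I - B).
Expanding along the first row, p(lambda) = lambda^3 - 19·lambda^2 + 108·lambda - 180.
Rational-root test: lambda = 3 gives p(3) = 0.
Dividing by (lambda - 3) leaves lambda^2 - 16·lambda + 60.
The quadratic factors as (lambda - 6)·(lambda - 10).
Eigenvalues: 3, 6, 10.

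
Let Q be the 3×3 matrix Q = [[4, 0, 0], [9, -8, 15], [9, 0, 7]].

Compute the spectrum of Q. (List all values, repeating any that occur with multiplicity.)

Compute the characteristic polynomial p(lambda) = det(lambda·I - Q).
Cofactor expansion gives p(lambda) = lambda^3 - 3·lambda^2 - 60·lambda + 224.
Rational-root test: lambda = 4 gives p(4) = 0.
Factor out (lambda - 4): p(lambda) = (lambda - 4)·(lambda^2 + lambda - 56).
The quadratic factors as (lambda + 8)·(lambda - 7).
Eigenvalues: -8, 4, 7.

-8, 4, 7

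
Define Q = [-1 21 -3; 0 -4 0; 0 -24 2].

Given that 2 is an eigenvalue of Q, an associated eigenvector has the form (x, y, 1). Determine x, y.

We need (Q - 2I)v = 0.
Q - 2I = [[-3, 21, -3], [0, -6, 0], [0, -24, 0]].
Row 1: (-3)·x + (21)·y + (-3)·1 = 0
Row 2: (0)·x + (-6)·y + (0)·1 = 0
Row 3: (0)·x + (-24)·y + (0)·1 = 0
Solving gives x = -1, y = 0.
Check: Q·(-1, 0, 1) = (-2, 0, 2) = 2·(-1, 0, 1).

-1, 0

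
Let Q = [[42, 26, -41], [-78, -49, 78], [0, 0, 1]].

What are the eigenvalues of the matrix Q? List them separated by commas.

Set up det(tI - Q) = 0.
Cofactor expansion gives p(t) = t^3 + 6t^2 - 37t + 30.
Rational-root test: t = -10 gives p(-10) = 0.
Factor out (t + 10): p(t) = (t + 10)·(t^2 - 4t + 3).
The quadratic factors as (t - 1)·(t - 3).
Eigenvalues: -10, 1, 3.

-10, 1, 3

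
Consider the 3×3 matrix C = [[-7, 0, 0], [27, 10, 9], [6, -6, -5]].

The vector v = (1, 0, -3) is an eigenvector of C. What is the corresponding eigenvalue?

-7

Compute Cv: C·(1, 0, -3) = (-7, 0, 21).
Since Cv = λv, compare component 1: -7 = λ·1, so λ = -7.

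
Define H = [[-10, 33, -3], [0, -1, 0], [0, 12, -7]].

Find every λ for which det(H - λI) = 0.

-10, -7, -1

The characteristic polynomial is p(t) = det(tI - H).
Cofactor expansion gives p(t) = t^3 + 18t^2 + 87t + 70.
Since p(-7) = 0, t = -7 is a root.
Dividing by (t + 7) leaves t^2 + 11t + 10.
The quadratic factors as (t + 10)·(t + 1).
Eigenvalues: -10, -7, -1.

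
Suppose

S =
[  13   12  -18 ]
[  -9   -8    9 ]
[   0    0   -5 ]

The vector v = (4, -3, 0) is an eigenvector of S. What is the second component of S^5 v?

First find the eigenvalue: Sv = (16, -12, 0) = 4·(4, -3, 0), so λ = 4.
Then S^5 v = λ^5·v = 4^5·(4, -3, 0) = 1024·(4, -3, 0) = (4096, -3072, 0).

-3072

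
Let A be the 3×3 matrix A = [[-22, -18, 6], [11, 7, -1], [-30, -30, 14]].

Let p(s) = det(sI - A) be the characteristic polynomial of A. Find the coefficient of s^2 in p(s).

The coefficient of s^2 of det(sI - A) is −trace(A).
trace(A) = (-22) + (7) + (14) = -1, so the coefficient is 1.

1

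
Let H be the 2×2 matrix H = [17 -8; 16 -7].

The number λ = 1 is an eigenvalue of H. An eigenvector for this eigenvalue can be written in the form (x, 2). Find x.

1

We need (H - 1I)v = 0.
H - 1I = [[16, -8], [16, -8]].
Row 1: (16)·x + (-8)·2 = 0
Row 2: (16)·x + (-8)·2 = 0
Solving gives x = 1.
Check: H·(1, 2) = (1, 2) = 1·(1, 2).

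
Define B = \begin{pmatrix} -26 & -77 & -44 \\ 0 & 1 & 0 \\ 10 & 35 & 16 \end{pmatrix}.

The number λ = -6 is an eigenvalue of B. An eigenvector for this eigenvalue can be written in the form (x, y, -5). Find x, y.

11, 0

We need (B + 6I)v = 0.
B + 6I = [[-20, -77, -44], [0, 7, 0], [10, 35, 22]].
Row 1: (-20)·x + (-77)·y + (-44)·-5 = 0
Row 2: (0)·x + (7)·y + (0)·-5 = 0
Row 3: (10)·x + (35)·y + (22)·-5 = 0
Solving gives x = 11, y = 0.
Check: B·(11, 0, -5) = (-66, 0, 30) = -6·(11, 0, -5).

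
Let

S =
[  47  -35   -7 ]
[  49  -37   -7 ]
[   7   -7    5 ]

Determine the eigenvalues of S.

The characteristic polynomial is p(lambda) = det(lambda·I - S).
Expanding the 3×3 determinant: p(lambda) = lambda^3 - 15·lambda^2 + 26·lambda + 120.
Try lambda = 5: p(5) = 0, so 5 is a root.
Dividing by (lambda - 5) leaves lambda^2 - 10·lambda - 24.
The quadratic factors as (lambda + 2)·(lambda - 12).
Eigenvalues: -2, 5, 12.

-2, 5, 12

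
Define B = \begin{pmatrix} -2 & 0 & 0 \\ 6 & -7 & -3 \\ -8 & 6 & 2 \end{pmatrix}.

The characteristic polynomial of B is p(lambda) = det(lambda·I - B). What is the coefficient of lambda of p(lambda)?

p(lambda) = lambda^3 + 7·lambda^2 + 14·lambda + 8.
The coefficient of lambda is 14.

14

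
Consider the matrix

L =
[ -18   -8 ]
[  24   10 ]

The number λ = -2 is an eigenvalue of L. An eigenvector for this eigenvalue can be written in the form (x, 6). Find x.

-3

We need (L + 2I)v = 0.
L + 2I = [[-16, -8], [24, 12]].
Row 1: (-16)·x + (-8)·6 = 0
Row 2: (24)·x + (12)·6 = 0
Solving gives x = -3.
Check: L·(-3, 6) = (6, -12) = -2·(-3, 6).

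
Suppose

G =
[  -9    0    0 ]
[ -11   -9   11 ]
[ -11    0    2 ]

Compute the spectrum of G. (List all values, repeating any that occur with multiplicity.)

-9, -9, 2

Compute the characteristic polynomial p(λ) = det(λI - G).
Expanding the 3×3 determinant: p(λ) = λ^3 + 16λ^2 + 45λ - 162.
Try λ = -9: p(-9) = 0, so -9 is a root.
Factor out (λ + 9): p(λ) = (λ + 9)·(λ^2 + 7λ - 18).
The quadratic factors as (λ + 9)·(λ - 2).
Eigenvalues: -9, -9, 2.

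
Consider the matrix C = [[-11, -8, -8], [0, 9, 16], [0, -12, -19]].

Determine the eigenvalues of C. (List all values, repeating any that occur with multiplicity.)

Compute the characteristic polynomial p(t) = det(tI - C).
Cofactor expansion gives p(t) = t^3 + 21t^2 + 131t + 231.
Try t = -3: p(-3) = 0, so -3 is a root.
Dividing by (t + 3) leaves t^2 + 18t + 77.
The quadratic factors as (t + 11)·(t + 7).
Eigenvalues: -11, -7, -3.

-11, -7, -3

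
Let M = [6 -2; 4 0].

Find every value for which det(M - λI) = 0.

2, 4

det(M - μI) = (6 - μ)(0 - μ) - (-2)·(4) = μ^2 - 6μ + 8.
This factors as (μ - 2)·(μ - 4) = 0.
Eigenvalues: 2, 4.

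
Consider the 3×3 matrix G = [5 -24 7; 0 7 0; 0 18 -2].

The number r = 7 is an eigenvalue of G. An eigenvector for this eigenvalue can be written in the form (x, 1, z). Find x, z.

We need (G - 7I)v = 0.
G - 7I = [[-2, -24, 7], [0, 0, 0], [0, 18, -9]].
Row 1: (-2)·x + (-24)·1 + (7)·z = 0
Row 2: (0)·x + (0)·1 + (0)·z = 0
Row 3: (0)·x + (18)·1 + (-9)·z = 0
Solving gives x = -5, z = 2.
Check: G·(-5, 1, 2) = (-35, 7, 14) = 7·(-5, 1, 2).

-5, 2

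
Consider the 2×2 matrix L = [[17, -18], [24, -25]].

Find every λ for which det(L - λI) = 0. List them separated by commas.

det(L - lambda·I) = (17 - lambda)(-25 - lambda) - (-18)·(24) = lambda^2 + 8·lambda + 7.
This factors as (lambda + 7)·(lambda + 1) = 0.
Eigenvalues: -7, -1.

-7, -1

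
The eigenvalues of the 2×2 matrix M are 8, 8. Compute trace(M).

16

trace(M) is the sum of the eigenvalues: (8) + (8) = 16.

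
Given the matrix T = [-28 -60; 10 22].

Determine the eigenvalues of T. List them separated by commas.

det(T - tI) = (-28 - t)(22 - t) - (-60)·(10) = t^2 + 6t - 16.
This factors as (t + 8)·(t - 2) = 0.
Eigenvalues: -8, 2.

-8, 2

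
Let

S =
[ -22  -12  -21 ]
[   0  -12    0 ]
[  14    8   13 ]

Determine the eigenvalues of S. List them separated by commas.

-12, -8, -1

The characteristic polynomial is p(lambda) = det(lambda·I - S).
Expanding along the first row, p(lambda) = lambda^3 + 21·lambda^2 + 116·lambda + 96.
Since p(-1) = 0, lambda = -1 is a root.
Dividing by (lambda + 1) leaves lambda^2 + 20·lambda + 96.
The quadratic factors as (lambda + 12)·(lambda + 8).
Eigenvalues: -12, -8, -1.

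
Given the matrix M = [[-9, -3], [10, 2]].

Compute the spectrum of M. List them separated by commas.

-4, -3

det(M - λI) = (-9 - λ)(2 - λ) - (-3)·(10) = λ^2 + 7λ + 12.
This factors as (λ + 4)·(λ + 3) = 0.
Eigenvalues: -4, -3.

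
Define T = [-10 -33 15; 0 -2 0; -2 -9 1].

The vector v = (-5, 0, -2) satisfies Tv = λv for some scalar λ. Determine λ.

-4

Compute Tv: T·(-5, 0, -2) = (20, 0, 8).
Since Tv = λv, compare component 1: 20 = λ·-5, so λ = -4.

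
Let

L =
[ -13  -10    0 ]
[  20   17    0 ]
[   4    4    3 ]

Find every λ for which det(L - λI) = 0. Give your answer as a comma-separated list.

-3, 3, 7

The characteristic polynomial is p(t) = det(tI - L).
Expanding the 3×3 determinant: p(t) = t^3 - 7t^2 - 9t + 63.
Rational-root test: t = 7 gives p(7) = 0.
Dividing by (t - 7) leaves t^2 - 9.
The quadratic factors as (t + 3)·(t - 3).
Eigenvalues: -3, 3, 7.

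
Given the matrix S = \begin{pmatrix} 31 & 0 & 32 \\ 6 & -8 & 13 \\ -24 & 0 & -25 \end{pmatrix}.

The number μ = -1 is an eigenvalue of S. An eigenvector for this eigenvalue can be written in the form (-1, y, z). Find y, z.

1, 1

We need (S + 1I)v = 0.
S + 1I = [[32, 0, 32], [6, -7, 13], [-24, 0, -24]].
Row 1: (32)·-1 + (0)·y + (32)·z = 0
Row 2: (6)·-1 + (-7)·y + (13)·z = 0
Row 3: (-24)·-1 + (0)·y + (-24)·z = 0
Solving gives y = 1, z = 1.
Check: S·(-1, 1, 1) = (1, -1, -1) = -1·(-1, 1, 1).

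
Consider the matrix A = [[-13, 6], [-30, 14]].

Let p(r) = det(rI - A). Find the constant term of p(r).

p(r) = r^2 - r - 2.
The constant term is -2.

-2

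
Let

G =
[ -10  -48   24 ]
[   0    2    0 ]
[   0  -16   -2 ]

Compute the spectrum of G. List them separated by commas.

-10, -2, 2

Compute the characteristic polynomial p(lambda) = det(lambda·I - G).
Expanding along the first row, p(lambda) = lambda^3 + 10·lambda^2 - 4·lambda - 40.
Try lambda = -2: p(-2) = 0, so -2 is a root.
Factor out (lambda + 2): p(lambda) = (lambda + 2)·(lambda^2 + 8·lambda - 20).
The quadratic factors as (lambda + 10)·(lambda - 2).
Eigenvalues: -10, -2, 2.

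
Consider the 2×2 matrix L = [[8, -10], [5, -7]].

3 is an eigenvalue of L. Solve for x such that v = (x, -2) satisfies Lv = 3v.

We need (L - 3I)v = 0.
L - 3I = [[5, -10], [5, -10]].
Row 1: (5)·x + (-10)·-2 = 0
Row 2: (5)·x + (-10)·-2 = 0
Solving gives x = -4.
Check: L·(-4, -2) = (-12, -6) = 3·(-4, -2).

-4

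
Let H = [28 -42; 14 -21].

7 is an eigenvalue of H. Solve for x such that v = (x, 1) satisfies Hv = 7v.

We need (H - 7I)v = 0.
H - 7I = [[21, -42], [14, -28]].
Row 1: (21)·x + (-42)·1 = 0
Row 2: (14)·x + (-28)·1 = 0
Solving gives x = 2.
Check: H·(2, 1) = (14, 7) = 7·(2, 1).

2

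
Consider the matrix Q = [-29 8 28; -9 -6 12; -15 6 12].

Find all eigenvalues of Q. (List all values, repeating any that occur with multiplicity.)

-9, -8, -6

Compute the characteristic polynomial p(λ) = det(λI - Q).
Expanding the 3×3 determinant: p(λ) = λ^3 + 23λ^2 + 174λ + 432.
Since p(-9) = 0, λ = -9 is a root.
Factor out (λ + 9): p(λ) = (λ + 9)·(λ^2 + 14λ + 48).
The quadratic factors as (λ + 8)·(λ + 6).
Eigenvalues: -9, -8, -6.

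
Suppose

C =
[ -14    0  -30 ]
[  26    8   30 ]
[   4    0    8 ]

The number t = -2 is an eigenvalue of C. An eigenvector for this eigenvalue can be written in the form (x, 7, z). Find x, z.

-5, 2

We need (C + 2I)v = 0.
C + 2I = [[-12, 0, -30], [26, 10, 30], [4, 0, 10]].
Row 1: (-12)·x + (0)·7 + (-30)·z = 0
Row 2: (26)·x + (10)·7 + (30)·z = 0
Row 3: (4)·x + (0)·7 + (10)·z = 0
Solving gives x = -5, z = 2.
Check: C·(-5, 7, 2) = (10, -14, -4) = -2·(-5, 7, 2).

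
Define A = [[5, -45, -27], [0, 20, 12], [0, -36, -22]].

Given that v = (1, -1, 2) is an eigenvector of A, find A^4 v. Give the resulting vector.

(256, -256, 512)

First find the eigenvalue: Av = (-4, 4, -8) = -4·(1, -1, 2), so λ = -4.
Then A^4 v = λ^4·v = (-4)^4·(1, -1, 2) = 256·(1, -1, 2) = (256, -256, 512).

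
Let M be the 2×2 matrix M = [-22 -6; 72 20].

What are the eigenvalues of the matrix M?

det(M - λI) = (-22 - λ)(20 - λ) - (-6)·(72) = λ^2 + 2λ - 8.
This factors as (λ + 4)·(λ - 2) = 0.
Eigenvalues: -4, 2.

-4, 2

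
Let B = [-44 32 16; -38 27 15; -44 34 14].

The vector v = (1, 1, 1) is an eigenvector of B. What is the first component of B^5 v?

First find the eigenvalue: Bv = (4, 4, 4) = 4·(1, 1, 1), so λ = 4.
Then B^5 v = λ^5·v = 4^5·(1, 1, 1) = 1024·(1, 1, 1) = (1024, 1024, 1024).

1024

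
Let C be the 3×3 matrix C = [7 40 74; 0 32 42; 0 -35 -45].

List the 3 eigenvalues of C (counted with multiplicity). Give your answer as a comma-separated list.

Set up det(λI - C) = 0.
Cofactor expansion gives p(λ) = λ^3 + 6λ^2 - 61λ - 210.
Since p(-3) = 0, λ = -3 is a root.
Dividing by (λ + 3) leaves λ^2 + 3λ - 70.
The quadratic factors as (λ + 10)·(λ - 7).
Eigenvalues: -10, -3, 7.

-10, -3, 7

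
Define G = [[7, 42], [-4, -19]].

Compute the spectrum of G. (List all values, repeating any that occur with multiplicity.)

det(G - lambda·I) = (7 - lambda)(-19 - lambda) - (42)·(-4) = lambda^2 + 12·lambda + 35.
This factors as (lambda + 7)·(lambda + 5) = 0.
Eigenvalues: -7, -5.

-7, -5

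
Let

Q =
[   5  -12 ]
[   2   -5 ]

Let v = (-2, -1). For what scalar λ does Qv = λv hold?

-1

Compute Qv: Q·(-2, -1) = (2, 1).
Since Qv = λv, compare component 1: 2 = λ·-2, so λ = -1.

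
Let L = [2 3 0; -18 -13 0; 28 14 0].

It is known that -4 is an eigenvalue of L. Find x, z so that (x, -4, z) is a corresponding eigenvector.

We need (L + 4I)v = 0.
L + 4I = [[6, 3, 0], [-18, -9, 0], [28, 14, 4]].
Row 1: (6)·x + (3)·-4 + (0)·z = 0
Row 2: (-18)·x + (-9)·-4 + (0)·z = 0
Row 3: (28)·x + (14)·-4 + (4)·z = 0
Solving gives x = 2, z = 0.
Check: L·(2, -4, 0) = (-8, 16, 0) = -4·(2, -4, 0).

2, 0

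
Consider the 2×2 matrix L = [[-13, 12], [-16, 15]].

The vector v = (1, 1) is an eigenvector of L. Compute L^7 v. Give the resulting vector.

(-1, -1)

First find the eigenvalue: Lv = (-1, -1) = -1·(1, 1), so λ = -1.
Then L^7 v = λ^7·v = (-1)^7·(1, 1) = -1·(1, 1) = (-1, -1).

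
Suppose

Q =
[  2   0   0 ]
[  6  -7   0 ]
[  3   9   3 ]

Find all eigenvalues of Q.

-7, 2, 3

Q is lower triangular, so its eigenvalues are the diagonal entries.
Diagonal: 2, -7, 3.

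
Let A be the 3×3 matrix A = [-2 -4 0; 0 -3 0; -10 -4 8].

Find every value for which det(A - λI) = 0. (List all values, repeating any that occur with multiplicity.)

-3, -2, 8

Set up det(lambda·I - A) = 0.
Expanding the 3×3 determinant: p(lambda) = lambda^3 - 3·lambda^2 - 34·lambda - 48.
Try lambda = -2: p(-2) = 0, so -2 is a root.
Factor out (lambda + 2): p(lambda) = (lambda + 2)·(lambda^2 - 5·lambda - 24).
The quadratic factors as (lambda + 3)·(lambda - 8).
Eigenvalues: -3, -2, 8.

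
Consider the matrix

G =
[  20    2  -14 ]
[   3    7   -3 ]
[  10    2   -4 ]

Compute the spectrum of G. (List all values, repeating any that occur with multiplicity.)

The characteristic polynomial is p(λ) = det(λI - G).
Expanding the 3×3 determinant: p(λ) = λ^3 - 23λ^2 + 172λ - 420.
Rational-root test: λ = 10 gives p(10) = 0.
Dividing by (λ - 10) leaves λ^2 - 13λ + 42.
The quadratic factors as (λ - 6)·(λ - 7).
Eigenvalues: 6, 7, 10.

6, 7, 10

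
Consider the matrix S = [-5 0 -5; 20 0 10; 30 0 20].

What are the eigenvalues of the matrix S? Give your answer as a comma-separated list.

Set up det(λI - S) = 0.
Expanding along the first row, p(λ) = λ^3 - 15λ^2 + 50λ.
Rational-root test: λ = 10 gives p(10) = 0.
Dividing by (λ - 10) leaves λ^2 - 5λ.
The quadratic factors as λ·(λ - 5).
Eigenvalues: 0, 5, 10.

0, 5, 10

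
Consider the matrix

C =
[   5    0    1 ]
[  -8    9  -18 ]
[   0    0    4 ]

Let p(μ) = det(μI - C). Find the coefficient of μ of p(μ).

101

p(μ) = μ^3 - 18μ^2 + 101μ - 180.
The coefficient of μ is 101.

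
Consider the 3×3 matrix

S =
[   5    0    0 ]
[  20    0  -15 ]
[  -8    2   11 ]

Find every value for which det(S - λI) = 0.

5, 5, 6

Set up det(λI - S) = 0.
Cofactor expansion gives p(λ) = λ^3 - 16λ^2 + 85λ - 150.
Rational-root test: λ = 6 gives p(6) = 0.
Factor out (λ - 6): p(λ) = (λ - 6)·(λ^2 - 10λ + 25).
The quadratic factor is (λ - 5)^2.
Eigenvalues: 5, 5, 6.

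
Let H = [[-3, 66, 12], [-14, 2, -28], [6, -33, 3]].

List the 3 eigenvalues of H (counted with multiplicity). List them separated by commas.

Set up det(μI - H) = 0.
Expanding the 3×3 determinant: p(μ) = μ^3 - 2μ^2 - 81μ + 162.
Try μ = 9: p(9) = 0, so 9 is a root.
Dividing by (μ - 9) leaves μ^2 + 7μ - 18.
The quadratic factors as (μ + 9)·(μ - 2).
Eigenvalues: -9, 2, 9.

-9, 2, 9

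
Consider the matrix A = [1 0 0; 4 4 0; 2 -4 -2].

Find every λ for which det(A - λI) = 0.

A is lower triangular, so its eigenvalues are the diagonal entries.
Diagonal: 1, 4, -2.

-2, 1, 4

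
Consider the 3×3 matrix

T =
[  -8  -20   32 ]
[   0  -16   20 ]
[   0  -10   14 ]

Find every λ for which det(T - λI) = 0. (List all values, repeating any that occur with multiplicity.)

-8, -6, 4

The characteristic polynomial is p(t) = det(tI - T).
Cofactor expansion gives p(t) = t^3 + 10t^2 - 8t - 192.
Try t = -6: p(-6) = 0, so -6 is a root.
Factor out (t + 6): p(t) = (t + 6)·(t^2 + 4t - 32).
The quadratic factors as (t + 8)·(t - 4).
Eigenvalues: -8, -6, 4.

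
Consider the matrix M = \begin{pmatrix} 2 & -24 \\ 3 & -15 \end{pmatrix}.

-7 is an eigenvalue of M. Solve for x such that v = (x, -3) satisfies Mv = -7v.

We need (M + 7I)v = 0.
M + 7I = [[9, -24], [3, -8]].
Row 1: (9)·x + (-24)·-3 = 0
Row 2: (3)·x + (-8)·-3 = 0
Solving gives x = -8.
Check: M·(-8, -3) = (56, 21) = -7·(-8, -3).

-8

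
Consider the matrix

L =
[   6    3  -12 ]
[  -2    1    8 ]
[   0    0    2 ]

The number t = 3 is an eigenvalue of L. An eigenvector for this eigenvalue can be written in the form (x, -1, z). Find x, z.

We need (L - 3I)v = 0.
L - 3I = [[3, 3, -12], [-2, -2, 8], [0, 0, -1]].
Row 1: (3)·x + (3)·-1 + (-12)·z = 0
Row 2: (-2)·x + (-2)·-1 + (8)·z = 0
Row 3: (0)·x + (0)·-1 + (-1)·z = 0
Solving gives x = 1, z = 0.
Check: L·(1, -1, 0) = (3, -3, 0) = 3·(1, -1, 0).

1, 0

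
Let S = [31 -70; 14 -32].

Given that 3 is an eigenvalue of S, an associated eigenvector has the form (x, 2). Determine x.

We need (S - 3I)v = 0.
S - 3I = [[28, -70], [14, -35]].
Row 1: (28)·x + (-70)·2 = 0
Row 2: (14)·x + (-35)·2 = 0
Solving gives x = 5.
Check: S·(5, 2) = (15, 6) = 3·(5, 2).

5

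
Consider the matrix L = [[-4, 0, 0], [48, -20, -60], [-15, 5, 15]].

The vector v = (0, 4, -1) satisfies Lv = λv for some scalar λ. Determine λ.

-5

Compute Lv: L·(0, 4, -1) = (0, -20, 5).
Since Lv = λv, compare component 2: -20 = λ·4, so λ = -5.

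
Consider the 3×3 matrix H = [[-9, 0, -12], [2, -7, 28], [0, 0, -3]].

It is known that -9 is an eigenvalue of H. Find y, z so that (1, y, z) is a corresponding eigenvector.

-1, 0

We need (H + 9I)v = 0.
H + 9I = [[0, 0, -12], [2, 2, 28], [0, 0, 6]].
Row 1: (0)·1 + (0)·y + (-12)·z = 0
Row 2: (2)·1 + (2)·y + (28)·z = 0
Row 3: (0)·1 + (0)·y + (6)·z = 0
Solving gives y = -1, z = 0.
Check: H·(1, -1, 0) = (-9, 9, 0) = -9·(1, -1, 0).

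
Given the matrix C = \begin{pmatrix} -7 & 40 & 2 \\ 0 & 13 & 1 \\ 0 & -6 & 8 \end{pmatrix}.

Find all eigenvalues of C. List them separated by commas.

-7, 10, 11

Set up det(sI - C) = 0.
Cofactor expansion gives p(s) = s^3 - 14s^2 - 37s + 770.
Since p(10) = 0, s = 10 is a root.
Factor out (s - 10): p(s) = (s - 10)·(s^2 - 4s - 77).
The quadratic factors as (s + 7)·(s - 11).
Eigenvalues: -7, 10, 11.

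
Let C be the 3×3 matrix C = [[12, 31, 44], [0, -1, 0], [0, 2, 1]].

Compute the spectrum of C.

Compute the characteristic polynomial p(λ) = det(λI - C).
Expanding the 3×3 determinant: p(λ) = λ^3 - 12λ^2 - λ + 12.
Try λ = -1: p(-1) = 0, so -1 is a root.
Dividing by (λ + 1) leaves λ^2 - 13λ + 12.
The quadratic factors as (λ - 1)·(λ - 12).
Eigenvalues: -1, 1, 12.

-1, 1, 12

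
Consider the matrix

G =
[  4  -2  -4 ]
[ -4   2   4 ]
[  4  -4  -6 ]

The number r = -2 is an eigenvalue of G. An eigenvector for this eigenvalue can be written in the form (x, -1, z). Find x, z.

1, 2

We need (G + 2I)v = 0.
G + 2I = [[6, -2, -4], [-4, 4, 4], [4, -4, -4]].
Row 1: (6)·x + (-2)·-1 + (-4)·z = 0
Row 2: (-4)·x + (4)·-1 + (4)·z = 0
Row 3: (4)·x + (-4)·-1 + (-4)·z = 0
Solving gives x = 1, z = 2.
Check: G·(1, -1, 2) = (-2, 2, -4) = -2·(1, -1, 2).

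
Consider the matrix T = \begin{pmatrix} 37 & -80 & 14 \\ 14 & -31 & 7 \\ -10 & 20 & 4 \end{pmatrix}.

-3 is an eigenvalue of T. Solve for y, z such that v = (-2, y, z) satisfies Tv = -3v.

We need (T + 3I)v = 0.
T + 3I = [[40, -80, 14], [14, -28, 7], [-10, 20, 7]].
Row 1: (40)·-2 + (-80)·y + (14)·z = 0
Row 2: (14)·-2 + (-28)·y + (7)·z = 0
Row 3: (-10)·-2 + (20)·y + (7)·z = 0
Solving gives y = -1, z = 0.
Check: T·(-2, -1, 0) = (6, 3, 0) = -3·(-2, -1, 0).

-1, 0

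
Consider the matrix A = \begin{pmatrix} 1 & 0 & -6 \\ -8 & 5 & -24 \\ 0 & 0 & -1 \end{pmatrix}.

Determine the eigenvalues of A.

Set up det(λI - A) = 0.
Cofactor expansion gives p(λ) = λ^3 - 5λ^2 - λ + 5.
Rational-root test: λ = 1 gives p(1) = 0.
Factor out (λ - 1): p(λ) = (λ - 1)·(λ^2 - 4λ - 5).
The quadratic factors as (λ + 1)·(λ - 5).
Eigenvalues: -1, 1, 5.

-1, 1, 5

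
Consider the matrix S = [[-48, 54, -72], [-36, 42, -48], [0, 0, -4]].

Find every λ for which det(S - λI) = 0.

The characteristic polynomial is p(λ) = det(λI - S).
Expanding the 3×3 determinant: p(λ) = λ^3 + 10λ^2 - 48λ - 288.
Since p(-12) = 0, λ = -12 is a root.
Factor out (λ + 12): p(λ) = (λ + 12)·(λ^2 - 2λ - 24).
The quadratic factors as (λ + 4)·(λ - 6).
Eigenvalues: -12, -4, 6.

-12, -4, 6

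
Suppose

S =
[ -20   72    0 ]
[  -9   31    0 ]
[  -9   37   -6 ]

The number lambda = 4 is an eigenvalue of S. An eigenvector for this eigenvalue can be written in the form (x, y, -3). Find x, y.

-9, -3

We need (S - 4I)v = 0.
S - 4I = [[-24, 72, 0], [-9, 27, 0], [-9, 37, -10]].
Row 1: (-24)·x + (72)·y + (0)·-3 = 0
Row 2: (-9)·x + (27)·y + (0)·-3 = 0
Row 3: (-9)·x + (37)·y + (-10)·-3 = 0
Solving gives x = -9, y = -3.
Check: S·(-9, -3, -3) = (-36, -12, -12) = 4·(-9, -3, -3).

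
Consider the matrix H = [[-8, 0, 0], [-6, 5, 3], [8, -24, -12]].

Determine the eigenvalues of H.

-8, -4, -3

The characteristic polynomial is p(r) = det(rI - H).
Expanding along the first row, p(r) = r^3 + 15r^2 + 68r + 96.
Since p(-8) = 0, r = -8 is a root.
Factor out (r + 8): p(r) = (r + 8)·(r^2 + 7r + 12).
The quadratic factors as (r + 4)·(r + 3).
Eigenvalues: -8, -4, -3.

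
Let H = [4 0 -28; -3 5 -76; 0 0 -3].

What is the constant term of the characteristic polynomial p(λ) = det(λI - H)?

60

p(0) = det(0·I − H) = det(−H) = (−1)^3·det(H).
det(H) = -60, so p(0) = 60.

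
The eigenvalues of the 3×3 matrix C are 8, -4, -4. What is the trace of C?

trace(C) is the sum of the eigenvalues: (8) + (-4) + (-4) = 0.

0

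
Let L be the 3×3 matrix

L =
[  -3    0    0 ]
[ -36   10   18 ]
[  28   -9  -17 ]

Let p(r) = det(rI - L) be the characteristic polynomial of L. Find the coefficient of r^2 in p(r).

The coefficient of r^2 of det(rI - L) is −trace(L).
trace(L) = (-3) + (10) + (-17) = -10, so the coefficient is 10.

10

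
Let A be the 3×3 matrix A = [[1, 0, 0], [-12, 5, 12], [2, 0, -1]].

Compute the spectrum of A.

Set up det(λI - A) = 0.
Cofactor expansion gives p(λ) = λ^3 - 5λ^2 - λ + 5.
Since p(1) = 0, λ = 1 is a root.
Dividing by (λ - 1) leaves λ^2 - 4λ - 5.
The quadratic factors as (λ + 1)·(λ - 5).
Eigenvalues: -1, 1, 5.

-1, 1, 5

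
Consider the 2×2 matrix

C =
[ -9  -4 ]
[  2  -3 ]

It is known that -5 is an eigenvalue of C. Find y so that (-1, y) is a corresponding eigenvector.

We need (C + 5I)v = 0.
C + 5I = [[-4, -4], [2, 2]].
Row 1: (-4)·-1 + (-4)·y = 0
Row 2: (2)·-1 + (2)·y = 0
Solving gives y = 1.
Check: C·(-1, 1) = (5, -5) = -5·(-1, 1).

1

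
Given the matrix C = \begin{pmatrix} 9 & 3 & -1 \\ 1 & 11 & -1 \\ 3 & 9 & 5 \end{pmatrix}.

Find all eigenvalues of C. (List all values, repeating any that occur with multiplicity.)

The characteristic polynomial is p(r) = det(rI - C).
Expanding the 3×3 determinant: p(r) = r^3 - 25r^2 + 208r - 576.
Rational-root test: r = 9 gives p(9) = 0.
Dividing by (r - 9) leaves r^2 - 16r + 64.
The quadratic factor is (r - 8)^2.
Eigenvalues: 8, 8, 9.

8, 8, 9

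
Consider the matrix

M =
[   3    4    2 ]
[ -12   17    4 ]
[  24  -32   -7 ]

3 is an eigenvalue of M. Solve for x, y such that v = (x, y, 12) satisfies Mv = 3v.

We need (M - 3I)v = 0.
M - 3I = [[0, 4, 2], [-12, 14, 4], [24, -32, -10]].
Row 1: (0)·x + (4)·y + (2)·12 = 0
Row 2: (-12)·x + (14)·y + (4)·12 = 0
Row 3: (24)·x + (-32)·y + (-10)·12 = 0
Solving gives x = -3, y = -6.
Check: M·(-3, -6, 12) = (-9, -18, 36) = 3·(-3, -6, 12).

-3, -6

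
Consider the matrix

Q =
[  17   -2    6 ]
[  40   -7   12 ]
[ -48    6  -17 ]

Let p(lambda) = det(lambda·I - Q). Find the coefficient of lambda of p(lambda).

p(lambda) = lambda^3 + 7·lambda^2 + 7·lambda - 15.
The coefficient of lambda is 7.

7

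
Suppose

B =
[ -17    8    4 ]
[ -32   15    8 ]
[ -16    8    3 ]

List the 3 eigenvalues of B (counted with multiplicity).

-1, -1, 3

Set up det(sI - B) = 0.
Expanding the 3×3 determinant: p(s) = s^3 - s^2 - 5s - 3.
Try s = -1: p(-1) = 0, so -1 is a root.
Factor out (s + 1): p(s) = (s + 1)·(s^2 - 2s - 3).
The quadratic factors as (s + 1)·(s - 3).
Eigenvalues: -1, -1, 3.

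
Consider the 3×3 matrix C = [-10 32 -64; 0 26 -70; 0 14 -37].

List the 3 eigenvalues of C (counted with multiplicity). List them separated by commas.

The characteristic polynomial is p(r) = det(rI - C).
Cofactor expansion gives p(r) = r^3 + 21r^2 + 128r + 180.
Try r = -9: p(-9) = 0, so -9 is a root.
Factor out (r + 9): p(r) = (r + 9)·(r^2 + 12r + 20).
The quadratic factors as (r + 10)·(r + 2).
Eigenvalues: -10, -9, -2.

-10, -9, -2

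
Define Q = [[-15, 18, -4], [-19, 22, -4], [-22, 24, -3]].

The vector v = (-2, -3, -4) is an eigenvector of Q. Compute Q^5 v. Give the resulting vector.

(-2048, -3072, -4096)

First find the eigenvalue: Qv = (-8, -12, -16) = 4·(-2, -3, -4), so λ = 4.
Then Q^5 v = λ^5·v = 4^5·(-2, -3, -4) = 1024·(-2, -3, -4) = (-2048, -3072, -4096).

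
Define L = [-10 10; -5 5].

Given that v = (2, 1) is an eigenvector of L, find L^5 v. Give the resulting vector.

First find the eigenvalue: Lv = (-10, -5) = -5·(2, 1), so λ = -5.
Then L^5 v = λ^5·v = (-5)^5·(2, 1) = -3125·(2, 1) = (-6250, -3125).

(-6250, -3125)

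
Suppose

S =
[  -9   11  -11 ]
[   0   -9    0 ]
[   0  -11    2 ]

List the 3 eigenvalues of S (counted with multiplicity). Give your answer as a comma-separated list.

-9, -9, 2

Compute the characteristic polynomial p(r) = det(rI - S).
Expanding along the first row, p(r) = r^3 + 16r^2 + 45r - 162.
Since p(-9) = 0, r = -9 is a root.
Factor out (r + 9): p(r) = (r + 9)·(r^2 + 7r - 18).
The quadratic factors as (r + 9)·(r - 2).
Eigenvalues: -9, -9, 2.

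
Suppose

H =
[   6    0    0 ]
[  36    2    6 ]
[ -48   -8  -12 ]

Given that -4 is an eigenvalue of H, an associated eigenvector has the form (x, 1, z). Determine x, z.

0, -1

We need (H + 4I)v = 0.
H + 4I = [[10, 0, 0], [36, 6, 6], [-48, -8, -8]].
Row 1: (10)·x + (0)·1 + (0)·z = 0
Row 2: (36)·x + (6)·1 + (6)·z = 0
Row 3: (-48)·x + (-8)·1 + (-8)·z = 0
Solving gives x = 0, z = -1.
Check: H·(0, 1, -1) = (0, -4, 4) = -4·(0, 1, -1).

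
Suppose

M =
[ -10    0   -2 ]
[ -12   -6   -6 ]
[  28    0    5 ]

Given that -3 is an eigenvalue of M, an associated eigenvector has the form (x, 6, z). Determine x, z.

2, -7

We need (M + 3I)v = 0.
M + 3I = [[-7, 0, -2], [-12, -3, -6], [28, 0, 8]].
Row 1: (-7)·x + (0)·6 + (-2)·z = 0
Row 2: (-12)·x + (-3)·6 + (-6)·z = 0
Row 3: (28)·x + (0)·6 + (8)·z = 0
Solving gives x = 2, z = -7.
Check: M·(2, 6, -7) = (-6, -18, 21) = -3·(2, 6, -7).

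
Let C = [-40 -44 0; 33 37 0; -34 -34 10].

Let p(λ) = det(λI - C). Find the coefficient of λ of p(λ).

-58

p(λ) = λ^3 - 7λ^2 - 58λ + 280.
The coefficient of λ is -58.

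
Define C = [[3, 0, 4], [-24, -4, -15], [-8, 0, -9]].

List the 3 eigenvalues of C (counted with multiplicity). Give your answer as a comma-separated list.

-5, -4, -1

Set up det(μI - C) = 0.
Expanding the 3×3 determinant: p(μ) = μ^3 + 10μ^2 + 29μ + 20.
Since p(-5) = 0, μ = -5 is a root.
Dividing by (μ + 5) leaves μ^2 + 5μ + 4.
The quadratic factors as (μ + 4)·(μ + 1).
Eigenvalues: -5, -4, -1.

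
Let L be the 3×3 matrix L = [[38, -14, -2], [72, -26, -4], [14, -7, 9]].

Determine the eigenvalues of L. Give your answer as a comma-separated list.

2, 9, 10

Set up det(μI - L) = 0.
Cofactor expansion gives p(μ) = μ^3 - 21μ^2 + 128μ - 180.
Try μ = 2: p(2) = 0, so 2 is a root.
Dividing by (μ - 2) leaves μ^2 - 19μ + 90.
The quadratic factors as (μ - 9)·(μ - 10).
Eigenvalues: 2, 9, 10.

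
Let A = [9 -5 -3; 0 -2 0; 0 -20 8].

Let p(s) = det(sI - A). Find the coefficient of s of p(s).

38

p(s) = s^3 - 15s^2 + 38s + 144.
The coefficient of s is 38.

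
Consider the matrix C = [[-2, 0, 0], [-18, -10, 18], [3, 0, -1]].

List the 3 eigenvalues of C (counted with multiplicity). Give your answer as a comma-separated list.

-10, -2, -1

Set up det(rI - C) = 0.
Expanding along the first row, p(r) = r^3 + 13r^2 + 32r + 20.
Rational-root test: r = -10 gives p(-10) = 0.
Factor out (r + 10): p(r) = (r + 10)·(r^2 + 3r + 2).
The quadratic factors as (r + 2)·(r + 1).
Eigenvalues: -10, -2, -1.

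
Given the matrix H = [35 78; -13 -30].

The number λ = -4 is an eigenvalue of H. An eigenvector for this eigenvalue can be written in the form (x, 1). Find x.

We need (H + 4I)v = 0.
H + 4I = [[39, 78], [-13, -26]].
Row 1: (39)·x + (78)·1 = 0
Row 2: (-13)·x + (-26)·1 = 0
Solving gives x = -2.
Check: H·(-2, 1) = (8, -4) = -4·(-2, 1).

-2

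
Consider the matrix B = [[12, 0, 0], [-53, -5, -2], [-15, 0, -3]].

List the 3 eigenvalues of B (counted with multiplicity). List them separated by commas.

Set up det(lambda·I - B) = 0.
Expanding the 3×3 determinant: p(lambda) = lambda^3 - 4·lambda^2 - 81·lambda - 180.
Rational-root test: lambda = -3 gives p(-3) = 0.
Factor out (lambda + 3): p(lambda) = (lambda + 3)·(lambda^2 - 7·lambda - 60).
The quadratic factors as (lambda + 5)·(lambda - 12).
Eigenvalues: -5, -3, 12.

-5, -3, 12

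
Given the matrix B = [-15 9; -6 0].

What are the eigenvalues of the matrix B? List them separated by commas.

-9, -6

det(B - λI) = (-15 - λ)(0 - λ) - (9)·(-6) = λ^2 + 15λ + 54.
This factors as (λ + 9)·(λ + 6) = 0.
Eigenvalues: -9, -6.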